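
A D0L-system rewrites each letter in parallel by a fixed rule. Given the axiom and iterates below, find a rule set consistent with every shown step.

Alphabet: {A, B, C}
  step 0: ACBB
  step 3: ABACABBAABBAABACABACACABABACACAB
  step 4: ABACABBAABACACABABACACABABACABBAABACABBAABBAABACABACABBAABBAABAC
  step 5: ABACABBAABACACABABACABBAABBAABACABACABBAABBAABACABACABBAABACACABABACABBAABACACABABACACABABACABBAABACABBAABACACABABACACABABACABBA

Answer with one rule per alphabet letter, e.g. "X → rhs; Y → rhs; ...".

A->AB, B->AC, C->BA

  step 4 ⇒ step 5: ABACABBAABACACABABACACABABACABBAABACABBAABBAABACABACABBAABBAABAC ⇒ AB·AC·AB·BA·AB·AC·AC·AB·AB·AC·AB·BA·AB·BA·AB·AC·AB·AC·AB·BA·AB·BA·AB·AC·AB·AC·AB·BA·AB·AC·AC·AB·AB·AC·AB·BA·AB·AC·AC·AB·AB·AC·AC·AB·AB·AC·AB·BA·AB·AC·AB·BA·AB·AC·AC·AB·AB·AC·AC·AB·AB·AC·AB·BA
    A ↦ AB
    B ↦ AC
    C ↦ BA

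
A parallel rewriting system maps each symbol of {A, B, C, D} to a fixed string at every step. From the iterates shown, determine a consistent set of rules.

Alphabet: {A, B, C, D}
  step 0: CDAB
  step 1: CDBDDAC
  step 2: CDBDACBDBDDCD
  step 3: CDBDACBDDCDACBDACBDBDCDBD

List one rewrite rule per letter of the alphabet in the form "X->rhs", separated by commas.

A->D, B->AC, C->CD, D->BD

  step 2 ⇒ step 3: CDBDACBDBDDCD ⇒ CD·BD·AC·BD·D·CD·AC·BD·AC·BD·BD·CD·BD
    A ↦ D
    B ↦ AC
    C ↦ CD
    D ↦ BD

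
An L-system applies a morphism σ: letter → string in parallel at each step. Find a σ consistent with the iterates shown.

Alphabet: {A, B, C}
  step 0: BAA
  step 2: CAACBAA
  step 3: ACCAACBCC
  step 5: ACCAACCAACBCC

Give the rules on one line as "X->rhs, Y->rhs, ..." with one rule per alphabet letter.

A->C, B->ACB, C->A

  step 2 ⇒ step 3: CAACBAA ⇒ A·C·C·A·ACB·C·C
    A ↦ C
    B ↦ ACB
    C ↦ A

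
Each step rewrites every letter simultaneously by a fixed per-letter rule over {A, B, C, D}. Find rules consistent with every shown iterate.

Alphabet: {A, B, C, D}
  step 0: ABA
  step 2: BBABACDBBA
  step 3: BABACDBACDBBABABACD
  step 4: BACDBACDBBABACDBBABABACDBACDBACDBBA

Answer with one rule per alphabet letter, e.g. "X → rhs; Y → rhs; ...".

  step 3 ⇒ step 4: BABACDBACDBBABABACD ⇒ BA·CD·BA·CD·B·BA·BA·CD·B·BA·BA·BA·CD·BA·CD·BA·CD·B·BA
    A ↦ CD
    B ↦ BA
    C ↦ B
    D ↦ BA

A->CD, B->BA, C->B, D->BA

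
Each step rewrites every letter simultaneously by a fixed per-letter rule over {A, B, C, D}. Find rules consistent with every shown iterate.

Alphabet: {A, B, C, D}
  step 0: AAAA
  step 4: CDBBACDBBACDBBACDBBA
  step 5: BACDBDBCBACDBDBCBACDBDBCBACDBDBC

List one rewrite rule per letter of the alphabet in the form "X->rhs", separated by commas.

A->C, B->DB, C->BA, D->C

  step 4 ⇒ step 5: CDBBACDBBACDBBACDBBA ⇒ BA·C·DB·DB·C·BA·C·DB·DB·C·BA·C·DB·DB·C·BA·C·DB·DB·C
    A ↦ C
    B ↦ DB
    C ↦ BA
    D ↦ C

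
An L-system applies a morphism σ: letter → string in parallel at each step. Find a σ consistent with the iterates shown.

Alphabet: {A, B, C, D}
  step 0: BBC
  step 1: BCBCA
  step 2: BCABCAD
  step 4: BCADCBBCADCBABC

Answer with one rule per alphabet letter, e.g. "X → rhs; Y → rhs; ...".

  step 1 ⇒ step 2: BCBCA ⇒ BC·A·BC·A·D
    A ↦ D
    B ↦ BC
    C ↦ A
    D ↦ CB  (constrained at step 2)

A->D, B->BC, C->A, D->CB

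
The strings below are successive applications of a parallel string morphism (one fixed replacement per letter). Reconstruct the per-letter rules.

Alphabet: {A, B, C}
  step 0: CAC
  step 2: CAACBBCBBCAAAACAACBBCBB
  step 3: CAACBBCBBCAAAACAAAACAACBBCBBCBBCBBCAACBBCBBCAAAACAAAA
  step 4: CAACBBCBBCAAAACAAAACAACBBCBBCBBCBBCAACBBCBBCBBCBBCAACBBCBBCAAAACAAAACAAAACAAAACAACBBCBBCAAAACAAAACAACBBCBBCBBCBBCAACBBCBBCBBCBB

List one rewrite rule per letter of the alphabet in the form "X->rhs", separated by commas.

A->CBB, B->A, C->CAA

  step 3 ⇒ step 4: CAACBBCBBCAAAACAAAACAACBBCBBCBBCBBCAACBBCBBCAAAACAAAA ⇒ CAA·CBB·CBB·CAA·A·A·CAA·A·A·CAA·CBB·CBB·CBB·CBB·CAA·CBB·CBB·CBB·CBB·CAA·CBB·CBB·CAA·A·A·CAA·A·A·CAA·A·A·CAA·A·A·CAA·CBB·CBB·CAA·A·A·CAA·A·A·CAA·CBB·CBB·CBB·CBB·CAA·CBB·CBB·CBB·CBB
    A ↦ CBB
    B ↦ A
    C ↦ CAA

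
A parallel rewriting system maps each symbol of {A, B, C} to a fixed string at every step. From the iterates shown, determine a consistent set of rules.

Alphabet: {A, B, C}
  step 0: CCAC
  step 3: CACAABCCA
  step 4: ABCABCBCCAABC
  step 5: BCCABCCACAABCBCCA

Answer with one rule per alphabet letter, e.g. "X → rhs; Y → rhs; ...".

  step 4 ⇒ step 5: ABCABCBCCAABC ⇒ BC·C·A·BC·C·A·C·A·A·BC·BC·C·A
    A ↦ BC
    B ↦ C
    C ↦ A

A->BC, B->C, C->A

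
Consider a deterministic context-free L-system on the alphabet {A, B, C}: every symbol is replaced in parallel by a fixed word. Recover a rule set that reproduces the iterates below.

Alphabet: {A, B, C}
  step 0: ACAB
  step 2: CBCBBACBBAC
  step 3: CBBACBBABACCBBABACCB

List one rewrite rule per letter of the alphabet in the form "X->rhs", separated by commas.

A->C, B->BA, C->CB

  step 2 ⇒ step 3: CBCBBACBBAC ⇒ CB·BA·CB·BA·BA·C·CB·BA·BA·C·CB
    A ↦ C
    B ↦ BA
    C ↦ CB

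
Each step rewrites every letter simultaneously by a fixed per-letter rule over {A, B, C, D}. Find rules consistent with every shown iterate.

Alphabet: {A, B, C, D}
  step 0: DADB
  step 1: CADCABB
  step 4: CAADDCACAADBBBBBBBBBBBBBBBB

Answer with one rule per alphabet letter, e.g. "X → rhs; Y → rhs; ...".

  step 0 ⇒ step 1: DADB ⇒ CA·D·CA·BB
    A ↦ D
    B ↦ BB
    D ↦ CA
    C ↦ A  (constrained at step 1)

A->D, B->BB, C->A, D->CA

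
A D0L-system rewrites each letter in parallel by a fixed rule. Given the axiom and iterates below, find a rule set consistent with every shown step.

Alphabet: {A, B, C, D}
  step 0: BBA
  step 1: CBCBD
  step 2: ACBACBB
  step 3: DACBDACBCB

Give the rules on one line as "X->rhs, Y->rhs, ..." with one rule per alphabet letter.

  step 2 ⇒ step 3: ACBACBB ⇒ D·A·CB·D·A·CB·CB
    A ↦ D
    B ↦ CB
    C ↦ A
  step 1 ⇒ step 2: CBCBD ⇒ A·CB·A·CB·B
    D ↦ B

A->D, B->CB, C->A, D->B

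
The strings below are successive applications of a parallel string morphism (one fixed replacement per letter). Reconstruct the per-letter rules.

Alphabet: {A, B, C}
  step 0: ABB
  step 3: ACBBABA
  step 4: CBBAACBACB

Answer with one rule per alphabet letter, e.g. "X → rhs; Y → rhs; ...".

  step 3 ⇒ step 4: ACBBABA ⇒ CB·B·A·A·CB·A·CB
    A ↦ CB
    B ↦ A
    C ↦ B

A->CB, B->A, C->B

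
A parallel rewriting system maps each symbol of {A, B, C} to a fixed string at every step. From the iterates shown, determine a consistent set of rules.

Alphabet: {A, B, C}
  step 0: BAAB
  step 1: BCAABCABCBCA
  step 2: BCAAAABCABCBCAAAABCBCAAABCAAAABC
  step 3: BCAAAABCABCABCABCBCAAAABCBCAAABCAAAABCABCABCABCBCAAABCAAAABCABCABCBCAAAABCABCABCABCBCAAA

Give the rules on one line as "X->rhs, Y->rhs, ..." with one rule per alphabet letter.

  step 2 ⇒ step 3: BCAAAABCABCBCAAAABCBCAAABCAAAABC ⇒ BCA·AA·ABC·ABC·ABC·ABC·BCA·AA·ABC·BCA·AA·BCA·AA·ABC·ABC·ABC·ABC·BCA·AA·BCA·AA·ABC·ABC·ABC·BCA·AA·ABC·ABC·ABC·ABC·BCA·AA
    A ↦ ABC
    B ↦ BCA
    C ↦ AA

A->ABC, B->BCA, C->AA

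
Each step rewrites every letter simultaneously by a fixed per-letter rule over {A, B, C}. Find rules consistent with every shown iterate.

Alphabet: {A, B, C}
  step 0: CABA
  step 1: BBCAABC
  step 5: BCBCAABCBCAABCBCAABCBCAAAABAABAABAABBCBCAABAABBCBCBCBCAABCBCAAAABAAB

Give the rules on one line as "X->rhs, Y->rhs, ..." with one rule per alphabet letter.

A->BC, B->AA, C->B

  step 0 ⇒ step 1: CABA ⇒ B·BC·AA·BC
    A ↦ BC
    B ↦ AA
    C ↦ B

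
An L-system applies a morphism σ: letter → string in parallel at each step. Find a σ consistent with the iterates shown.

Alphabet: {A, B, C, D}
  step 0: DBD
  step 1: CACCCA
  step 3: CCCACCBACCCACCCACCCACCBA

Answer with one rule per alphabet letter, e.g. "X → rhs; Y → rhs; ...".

  step 0 ⇒ step 1: DBD ⇒ CA·CC·CA
    B ↦ CC
    D ↦ CA
    A ↦ BA  (constrained at step 1)
    C ↦ BD  (constrained at step 1)

A->BA, B->CC, C->BD, D->CA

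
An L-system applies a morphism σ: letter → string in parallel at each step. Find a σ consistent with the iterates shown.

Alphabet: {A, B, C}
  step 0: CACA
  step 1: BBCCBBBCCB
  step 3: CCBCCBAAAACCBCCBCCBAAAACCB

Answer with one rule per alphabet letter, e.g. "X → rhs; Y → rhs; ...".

  step 0 ⇒ step 1: CACA ⇒ BB·CCB·BB·CCB
    A ↦ CCB
    C ↦ BB
    B ↦ A  (constrained at step 1)

A->CCB, B->A, C->BB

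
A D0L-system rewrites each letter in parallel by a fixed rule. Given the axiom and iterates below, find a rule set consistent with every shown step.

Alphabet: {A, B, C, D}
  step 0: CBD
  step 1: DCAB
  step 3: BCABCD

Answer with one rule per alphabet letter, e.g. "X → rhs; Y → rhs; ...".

A->B, B->C, C->D, D->AB

  step 0 ⇒ step 1: CBD ⇒ D·C·AB
    B ↦ C
    C ↦ D
    D ↦ AB
    A ↦ B  (constrained at step 1)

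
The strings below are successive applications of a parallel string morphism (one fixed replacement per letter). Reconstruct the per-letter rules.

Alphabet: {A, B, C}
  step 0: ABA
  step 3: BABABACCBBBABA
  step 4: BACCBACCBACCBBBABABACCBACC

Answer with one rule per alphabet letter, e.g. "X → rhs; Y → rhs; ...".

A->CC, B->BA, C->B

  step 3 ⇒ step 4: BABABACCBBBABA ⇒ BA·CC·BA·CC·BA·CC·B·B·BA·BA·BA·CC·BA·CC
    A ↦ CC
    B ↦ BA
    C ↦ B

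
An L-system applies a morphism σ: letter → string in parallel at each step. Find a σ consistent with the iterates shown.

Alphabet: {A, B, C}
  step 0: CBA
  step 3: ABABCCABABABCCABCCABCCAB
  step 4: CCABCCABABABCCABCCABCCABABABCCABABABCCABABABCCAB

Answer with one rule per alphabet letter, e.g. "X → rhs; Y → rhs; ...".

  step 3 ⇒ step 4: ABABCCABABABCCABCCABCCAB ⇒ CC·AB·CC·AB·AB·AB·CC·AB·CC·AB·CC·AB·AB·AB·CC·AB·AB·AB·CC·AB·AB·AB·CC·AB
    A ↦ CC
    B ↦ AB
    C ↦ AB

A->CC, B->AB, C->AB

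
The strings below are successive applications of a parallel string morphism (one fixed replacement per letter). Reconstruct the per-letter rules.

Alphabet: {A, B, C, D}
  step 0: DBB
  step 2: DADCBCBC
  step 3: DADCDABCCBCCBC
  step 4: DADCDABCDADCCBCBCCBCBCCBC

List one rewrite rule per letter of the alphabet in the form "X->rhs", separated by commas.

A->DC, B->C, C->BC, D->DA

  step 3 ⇒ step 4: DADCDABCCBCCBC ⇒ DA·DC·DA·BC·DA·DC·C·BC·BC·C·BC·BC·C·BC
    A ↦ DC
    B ↦ C
    C ↦ BC
    D ↦ DA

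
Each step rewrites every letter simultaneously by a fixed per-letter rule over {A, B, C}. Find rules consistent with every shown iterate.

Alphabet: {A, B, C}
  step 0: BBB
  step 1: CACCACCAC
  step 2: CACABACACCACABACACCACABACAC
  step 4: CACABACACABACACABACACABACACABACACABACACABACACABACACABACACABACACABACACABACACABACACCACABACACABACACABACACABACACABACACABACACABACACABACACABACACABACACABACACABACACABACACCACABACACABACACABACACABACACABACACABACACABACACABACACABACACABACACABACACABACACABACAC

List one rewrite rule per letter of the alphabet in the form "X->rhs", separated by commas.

  step 1 ⇒ step 2: CACCACCAC ⇒ CAC·ABA·CAC·CAC·ABA·CAC·CAC·ABA·CAC
    A ↦ ABA
    C ↦ CAC
  step 0 ⇒ step 1: BBB ⇒ CAC·CAC·CAC
    B ↦ CAC

A->ABA, B->CAC, C->CAC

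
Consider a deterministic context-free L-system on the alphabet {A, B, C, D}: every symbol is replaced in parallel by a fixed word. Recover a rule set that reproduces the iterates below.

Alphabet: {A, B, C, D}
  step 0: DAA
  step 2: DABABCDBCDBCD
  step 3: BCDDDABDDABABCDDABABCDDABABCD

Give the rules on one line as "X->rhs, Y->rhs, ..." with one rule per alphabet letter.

A->D, B->DAB, C->A, D->BCD

  step 2 ⇒ step 3: DABABCDBCDBCD ⇒ BCD·D·DAB·D·DAB·A·BCD·DAB·A·BCD·DAB·A·BCD
    A ↦ D
    B ↦ DAB
    C ↦ A
    D ↦ BCD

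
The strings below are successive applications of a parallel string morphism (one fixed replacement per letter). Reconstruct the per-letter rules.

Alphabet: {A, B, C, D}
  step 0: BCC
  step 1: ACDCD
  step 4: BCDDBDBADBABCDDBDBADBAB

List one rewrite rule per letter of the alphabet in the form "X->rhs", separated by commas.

A->B, B->A, C->CD, D->DB

  step 0 ⇒ step 1: BCC ⇒ A·CD·CD
    B ↦ A
    C ↦ CD
    A ↦ B  (constrained at step 1)
    D ↦ DB  (constrained at step 1)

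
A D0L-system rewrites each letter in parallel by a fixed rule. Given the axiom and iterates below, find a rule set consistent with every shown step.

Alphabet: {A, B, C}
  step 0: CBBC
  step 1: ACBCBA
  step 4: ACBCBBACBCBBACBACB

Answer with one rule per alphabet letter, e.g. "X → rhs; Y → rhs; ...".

  step 0 ⇒ step 1: CBBC ⇒ A·CB·CB·A
    B ↦ CB
    C ↦ A
    A ↦ B  (constrained at step 1)

A->B, B->CB, C->A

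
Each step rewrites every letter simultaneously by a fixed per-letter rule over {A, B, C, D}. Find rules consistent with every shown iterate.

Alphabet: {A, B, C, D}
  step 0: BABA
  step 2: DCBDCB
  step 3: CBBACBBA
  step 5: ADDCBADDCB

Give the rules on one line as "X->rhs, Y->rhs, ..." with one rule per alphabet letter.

  step 2 ⇒ step 3: DCBDCB ⇒ CB·B·A·CB·B·A
    B ↦ A
    C ↦ B
    D ↦ CB
    A ↦ D  (constrained at step 0)

A->D, B->A, C->B, D->CB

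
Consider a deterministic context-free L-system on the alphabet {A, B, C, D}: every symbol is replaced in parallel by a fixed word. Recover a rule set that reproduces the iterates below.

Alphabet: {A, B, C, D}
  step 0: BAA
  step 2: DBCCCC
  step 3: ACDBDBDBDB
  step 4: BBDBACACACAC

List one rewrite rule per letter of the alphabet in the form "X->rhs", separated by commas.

A->BB, B->C, C->DB, D->A

  step 3 ⇒ step 4: ACDBDBDBDB ⇒ BB·DB·A·C·A·C·A·C·A·C
    A ↦ BB
    B ↦ C
    C ↦ DB
    D ↦ A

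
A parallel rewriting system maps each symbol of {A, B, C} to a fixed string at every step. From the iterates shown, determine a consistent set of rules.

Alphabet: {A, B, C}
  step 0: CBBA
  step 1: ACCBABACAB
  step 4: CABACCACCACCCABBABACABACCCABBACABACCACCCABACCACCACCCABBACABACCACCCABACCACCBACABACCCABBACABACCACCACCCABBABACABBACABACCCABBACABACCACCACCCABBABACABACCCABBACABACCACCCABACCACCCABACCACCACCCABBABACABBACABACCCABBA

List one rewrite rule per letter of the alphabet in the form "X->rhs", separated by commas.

  step 0 ⇒ step 1: CBBA ⇒ ACC·BA·BA·CAB
    A ↦ CAB
    B ↦ BA
    C ↦ ACC

A->CAB, B->BA, C->ACC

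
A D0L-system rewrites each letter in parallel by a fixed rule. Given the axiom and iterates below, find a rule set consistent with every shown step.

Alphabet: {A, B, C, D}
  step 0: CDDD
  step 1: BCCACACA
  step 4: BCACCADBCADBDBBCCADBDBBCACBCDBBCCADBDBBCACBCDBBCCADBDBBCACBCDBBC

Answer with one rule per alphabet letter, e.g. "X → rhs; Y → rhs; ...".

  step 0 ⇒ step 1: CDDD ⇒ BC·CA·CA·CA
    C ↦ BC
    D ↦ CA
    A ↦ AC  (constrained at step 1)
    B ↦ DB  (constrained at step 1)

A->AC, B->DB, C->BC, D->CA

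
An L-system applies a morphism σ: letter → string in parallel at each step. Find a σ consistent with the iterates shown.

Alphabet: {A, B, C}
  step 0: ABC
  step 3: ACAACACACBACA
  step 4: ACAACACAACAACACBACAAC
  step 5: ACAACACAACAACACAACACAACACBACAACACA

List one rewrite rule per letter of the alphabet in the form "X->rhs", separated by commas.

A->AC, B->CB, C->A

  step 4 ⇒ step 5: ACAACACAACAACACBACAAC ⇒ AC·A·AC·AC·A·AC·A·AC·AC·A·AC·AC·A·AC·A·CB·AC·A·AC·AC·A
    A ↦ AC
    B ↦ CB
    C ↦ A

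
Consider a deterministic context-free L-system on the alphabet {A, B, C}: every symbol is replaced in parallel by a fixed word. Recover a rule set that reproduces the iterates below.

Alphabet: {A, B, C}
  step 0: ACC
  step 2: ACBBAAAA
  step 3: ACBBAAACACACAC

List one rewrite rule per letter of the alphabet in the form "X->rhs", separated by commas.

A->AC, B->A, C->BB

  step 2 ⇒ step 3: ACBBAAAA ⇒ AC·BB·A·A·AC·AC·AC·AC
    A ↦ AC
    B ↦ A
    C ↦ BB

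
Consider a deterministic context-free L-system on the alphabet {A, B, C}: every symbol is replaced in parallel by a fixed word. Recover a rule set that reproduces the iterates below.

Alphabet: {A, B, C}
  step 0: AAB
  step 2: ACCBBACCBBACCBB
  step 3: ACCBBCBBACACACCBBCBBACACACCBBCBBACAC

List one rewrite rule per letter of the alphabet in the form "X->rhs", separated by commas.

A->AC, B->AC, C->CBB

  step 2 ⇒ step 3: ACCBBACCBBACCBB ⇒ AC·CBB·CBB·AC·AC·AC·CBB·CBB·AC·AC·AC·CBB·CBB·AC·AC
    A ↦ AC
    B ↦ AC
    C ↦ CBB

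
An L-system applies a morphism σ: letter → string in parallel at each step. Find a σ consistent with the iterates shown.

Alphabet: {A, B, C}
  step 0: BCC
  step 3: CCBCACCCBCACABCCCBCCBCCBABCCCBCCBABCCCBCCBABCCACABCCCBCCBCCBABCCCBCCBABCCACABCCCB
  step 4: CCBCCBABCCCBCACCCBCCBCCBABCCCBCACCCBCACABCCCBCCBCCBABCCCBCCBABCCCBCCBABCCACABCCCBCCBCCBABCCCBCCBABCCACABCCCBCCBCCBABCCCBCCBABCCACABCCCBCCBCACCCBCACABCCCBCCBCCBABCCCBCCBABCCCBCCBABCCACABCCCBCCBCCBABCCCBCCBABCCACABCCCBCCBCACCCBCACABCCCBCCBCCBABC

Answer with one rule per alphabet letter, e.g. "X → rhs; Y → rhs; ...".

A->CAC, B->ABC, C->CCB

  step 3 ⇒ step 4: CCBCACCCBCACABCCCBCCBCCBABCCCBCCBABCCCBCCBABCCACABCCCBCCBCCBABCCCBCCBABCCACABCCCB ⇒ CCB·CCB·ABC·CCB·CAC·CCB·CCB·CCB·ABC·CCB·CAC·CCB·CAC·ABC·CCB·CCB·CCB·ABC·CCB·CCB·ABC·CCB·CCB·ABC·CAC·ABC·CCB·CCB·CCB·ABC·CCB·CCB·ABC·CAC·ABC·CCB·CCB·CCB·ABC·CCB·CCB·ABC·CAC·ABC·CCB·CCB·CAC·CCB·CAC·ABC·CCB·CCB·CCB·ABC·CCB·CCB·ABC·CCB·CCB·ABC·CAC·ABC·CCB·CCB·CCB·ABC·CCB·CCB·ABC·CAC·ABC·CCB·CCB·CAC·CCB·CAC·ABC·CCB·CCB·CCB·ABC
    A ↦ CAC
    B ↦ ABC
    C ↦ CCB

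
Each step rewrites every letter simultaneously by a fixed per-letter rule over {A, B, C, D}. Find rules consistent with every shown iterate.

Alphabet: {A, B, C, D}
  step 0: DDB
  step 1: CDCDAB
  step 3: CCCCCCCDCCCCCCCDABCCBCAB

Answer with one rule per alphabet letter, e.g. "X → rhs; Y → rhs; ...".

  step 0 ⇒ step 1: DDB ⇒ CD·CD·AB
    B ↦ AB
    D ↦ CD
    A ↦ BC  (constrained at step 1)
    C ↦ CC  (constrained at step 1)

A->BC, B->AB, C->CC, D->CD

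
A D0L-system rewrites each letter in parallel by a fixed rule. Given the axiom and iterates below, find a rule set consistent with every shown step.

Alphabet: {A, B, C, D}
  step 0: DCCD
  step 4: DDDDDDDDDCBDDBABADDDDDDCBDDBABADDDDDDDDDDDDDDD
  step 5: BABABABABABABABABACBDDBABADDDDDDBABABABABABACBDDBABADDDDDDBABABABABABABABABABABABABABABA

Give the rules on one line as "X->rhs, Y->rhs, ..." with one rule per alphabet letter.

  step 4 ⇒ step 5: DDDDDDDDDCBDDBABADDDDDDCBDDBABADDDDDDDDDDDDDDD ⇒ BA·BA·BA·BA·BA·BA·BA·BA·BA·CB·DD·BA·BA·DD·D·DD·D·BA·BA·BA·BA·BA·BA·CB·DD·BA·BA·DD·D·DD·D·BA·BA·BA·BA·BA·BA·BA·BA·BA·BA·BA·BA·BA·BA·BA
    A ↦ D
    B ↦ DD
    C ↦ CB
    D ↦ BA

A->D, B->DD, C->CB, D->BA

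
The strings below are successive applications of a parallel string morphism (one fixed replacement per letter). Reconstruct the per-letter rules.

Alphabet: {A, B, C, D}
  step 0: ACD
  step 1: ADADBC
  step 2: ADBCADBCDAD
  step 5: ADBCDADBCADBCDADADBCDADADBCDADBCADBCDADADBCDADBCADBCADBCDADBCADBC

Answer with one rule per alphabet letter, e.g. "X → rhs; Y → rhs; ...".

A->AD, B->D, C->AD, D->BC

  step 1 ⇒ step 2: ADADBC ⇒ AD·BC·AD·BC·D·AD
    A ↦ AD
    B ↦ D
    C ↦ AD
    D ↦ BC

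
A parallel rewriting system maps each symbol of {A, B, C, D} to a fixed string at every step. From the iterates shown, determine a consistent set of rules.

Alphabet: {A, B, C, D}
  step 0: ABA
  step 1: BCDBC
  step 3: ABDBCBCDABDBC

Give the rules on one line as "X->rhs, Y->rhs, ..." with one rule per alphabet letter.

A->BC, B->D, C->BC, D->AB

  step 0 ⇒ step 1: ABA ⇒ BC·D·BC
    A ↦ BC
    B ↦ D
    C ↦ BC  (constrained at step 1)
    D ↦ AB  (constrained at step 1)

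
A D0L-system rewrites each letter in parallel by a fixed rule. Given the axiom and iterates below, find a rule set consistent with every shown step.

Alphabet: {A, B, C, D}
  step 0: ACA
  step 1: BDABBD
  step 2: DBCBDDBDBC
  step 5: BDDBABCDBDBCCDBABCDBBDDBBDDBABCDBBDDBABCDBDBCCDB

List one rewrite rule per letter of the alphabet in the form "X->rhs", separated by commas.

A->BD, B->DB, C->AB, D->C

  step 1 ⇒ step 2: BDABBD ⇒ DB·C·BD·DB·DB·C
    A ↦ BD
    B ↦ DB
    D ↦ C
  step 0 ⇒ step 1: ACA ⇒ BD·AB·BD
    C ↦ AB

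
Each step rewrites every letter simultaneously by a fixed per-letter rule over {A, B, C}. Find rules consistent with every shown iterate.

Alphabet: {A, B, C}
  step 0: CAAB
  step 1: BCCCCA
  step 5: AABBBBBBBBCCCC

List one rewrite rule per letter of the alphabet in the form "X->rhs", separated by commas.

A->CC, B->A, C->B

  step 0 ⇒ step 1: CAAB ⇒ B·CC·CC·A
    A ↦ CC
    B ↦ A
    C ↦ B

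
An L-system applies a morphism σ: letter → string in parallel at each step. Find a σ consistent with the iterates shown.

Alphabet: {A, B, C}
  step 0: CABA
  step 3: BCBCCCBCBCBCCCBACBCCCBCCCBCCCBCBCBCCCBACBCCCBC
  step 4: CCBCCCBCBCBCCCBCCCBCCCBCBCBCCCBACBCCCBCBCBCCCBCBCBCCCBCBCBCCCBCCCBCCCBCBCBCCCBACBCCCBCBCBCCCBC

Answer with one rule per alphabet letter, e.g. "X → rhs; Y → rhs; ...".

A->BAC, B->CC, C->BC

  step 3 ⇒ step 4: BCBCCCBCBCBCCCBACBCCCBCCCBCCCBCBCBCCCBACBCCCBC ⇒ CC·BC·CC·BC·BC·BC·CC·BC·CC·BC·CC·BC·BC·BC·CC·BAC·BC·CC·BC·BC·BC·CC·BC·BC·BC·CC·BC·BC·BC·CC·BC·CC·BC·CC·BC·BC·BC·CC·BAC·BC·CC·BC·BC·BC·CC·BC
    A ↦ BAC
    B ↦ CC
    C ↦ BC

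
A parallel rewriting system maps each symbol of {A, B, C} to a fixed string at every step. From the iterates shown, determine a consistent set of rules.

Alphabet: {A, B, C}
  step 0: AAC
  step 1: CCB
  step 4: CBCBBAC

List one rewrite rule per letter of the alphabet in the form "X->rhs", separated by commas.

  step 0 ⇒ step 1: AAC ⇒ C·C·B
    A ↦ C
    C ↦ B
    B ↦ AC  (constrained at step 1)

A->C, B->AC, C->B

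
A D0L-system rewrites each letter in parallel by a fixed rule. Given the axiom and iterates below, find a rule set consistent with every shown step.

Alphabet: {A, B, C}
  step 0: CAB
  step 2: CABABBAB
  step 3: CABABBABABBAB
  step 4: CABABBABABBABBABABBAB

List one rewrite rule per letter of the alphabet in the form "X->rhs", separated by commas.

A->B, B->AB, C->CA

  step 3 ⇒ step 4: CABABBABABBAB ⇒ CA·B·AB·B·AB·AB·B·AB·B·AB·AB·B·AB
    A ↦ B
    B ↦ AB
    C ↦ CA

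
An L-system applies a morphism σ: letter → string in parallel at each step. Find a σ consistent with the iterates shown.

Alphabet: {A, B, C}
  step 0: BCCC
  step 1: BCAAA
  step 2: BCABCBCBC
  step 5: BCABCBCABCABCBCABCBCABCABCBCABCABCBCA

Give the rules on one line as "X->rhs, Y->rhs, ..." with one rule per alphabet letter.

A->BC, B->BC, C->A

  step 1 ⇒ step 2: BCAAA ⇒ BC·A·BC·BC·BC
    A ↦ BC
    B ↦ BC
    C ↦ A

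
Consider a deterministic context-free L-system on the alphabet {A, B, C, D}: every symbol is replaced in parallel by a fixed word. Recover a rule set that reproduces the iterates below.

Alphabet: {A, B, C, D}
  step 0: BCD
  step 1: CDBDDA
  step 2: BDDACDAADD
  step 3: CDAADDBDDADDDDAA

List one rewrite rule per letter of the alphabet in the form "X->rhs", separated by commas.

A->DD, B->CD, C->BDD, D->A

  step 2 ⇒ step 3: BDDACDAADD ⇒ CD·A·A·DD·BDD·A·DD·DD·A·A
    A ↦ DD
    B ↦ CD
    C ↦ BDD
    D ↦ A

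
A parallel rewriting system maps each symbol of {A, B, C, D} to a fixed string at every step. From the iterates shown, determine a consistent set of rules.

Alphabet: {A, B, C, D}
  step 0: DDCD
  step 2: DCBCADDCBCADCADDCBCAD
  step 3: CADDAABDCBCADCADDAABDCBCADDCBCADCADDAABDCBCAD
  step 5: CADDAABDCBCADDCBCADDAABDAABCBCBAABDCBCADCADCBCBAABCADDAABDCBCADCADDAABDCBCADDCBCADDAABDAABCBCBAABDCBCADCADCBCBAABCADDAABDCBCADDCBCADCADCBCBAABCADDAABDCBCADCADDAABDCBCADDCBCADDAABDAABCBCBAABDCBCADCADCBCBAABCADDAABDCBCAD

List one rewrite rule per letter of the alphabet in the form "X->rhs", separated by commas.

A->CB, B->AAB, C->D, D->CAD

  step 2 ⇒ step 3: DCBCADDCBCADCADDCBCAD ⇒ CAD·D·AAB·D·CB·CAD·CAD·D·AAB·D·CB·CAD·D·CB·CAD·CAD·D·AAB·D·CB·CAD
    A ↦ CB
    B ↦ AAB
    C ↦ D
    D ↦ CAD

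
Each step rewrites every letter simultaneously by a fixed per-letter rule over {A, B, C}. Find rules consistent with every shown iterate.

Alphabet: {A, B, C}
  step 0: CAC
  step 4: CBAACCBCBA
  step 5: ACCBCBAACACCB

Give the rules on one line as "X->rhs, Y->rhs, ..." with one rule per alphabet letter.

  step 4 ⇒ step 5: CBAACCBCBA ⇒ A·C·CB·CB·A·A·C·A·C·CB
    A ↦ CB
    B ↦ C
    C ↦ A

A->CB, B->C, C->A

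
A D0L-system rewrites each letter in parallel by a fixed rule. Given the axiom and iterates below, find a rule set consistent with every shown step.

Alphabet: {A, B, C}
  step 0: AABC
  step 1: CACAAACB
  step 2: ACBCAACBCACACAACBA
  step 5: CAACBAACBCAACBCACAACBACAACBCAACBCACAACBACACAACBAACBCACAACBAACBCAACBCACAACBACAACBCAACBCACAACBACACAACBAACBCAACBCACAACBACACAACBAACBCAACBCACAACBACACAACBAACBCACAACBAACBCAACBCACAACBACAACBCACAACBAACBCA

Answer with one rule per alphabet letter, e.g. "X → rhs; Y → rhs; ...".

A->CA, B->A, C->ACB

  step 1 ⇒ step 2: CACAAACB ⇒ ACB·CA·ACB·CA·CA·CA·ACB·A
    A ↦ CA
    B ↦ A
    C ↦ ACB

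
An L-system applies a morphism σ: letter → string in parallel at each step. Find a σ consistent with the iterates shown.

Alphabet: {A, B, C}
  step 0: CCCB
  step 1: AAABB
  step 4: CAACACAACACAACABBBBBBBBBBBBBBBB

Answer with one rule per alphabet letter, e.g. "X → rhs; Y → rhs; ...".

  step 0 ⇒ step 1: CCCB ⇒ A·A·A·BB
    B ↦ BB
    C ↦ A
    A ↦ CA  (constrained at step 1)

A->CA, B->BB, C->A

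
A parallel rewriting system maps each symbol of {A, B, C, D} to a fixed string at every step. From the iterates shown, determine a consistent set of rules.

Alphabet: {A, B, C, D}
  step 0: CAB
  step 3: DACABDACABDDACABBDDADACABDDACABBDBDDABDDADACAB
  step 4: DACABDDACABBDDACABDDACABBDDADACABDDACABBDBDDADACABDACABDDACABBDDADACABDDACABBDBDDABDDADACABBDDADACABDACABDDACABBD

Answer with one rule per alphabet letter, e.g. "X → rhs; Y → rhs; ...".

  step 3 ⇒ step 4: DACABDACABDDACABBDDADACABDDACABBDBDDABDDADACAB ⇒ DA·CAB·DDA·CAB·BD·DA·CAB·DDA·CAB·BD·DA·DA·CAB·DDA·CAB·BD·BD·DA·DA·CAB·DA·CAB·DDA·CAB·BD·DA·DA·CAB·DDA·CAB·BD·BD·DA·BD·DA·DA·CAB·BD·DA·DA·CAB·DA·CAB·DDA·CAB·BD
    A ↦ CAB
    B ↦ BD
    C ↦ DDA
    D ↦ DA

A->CAB, B->BD, C->DDA, D->DA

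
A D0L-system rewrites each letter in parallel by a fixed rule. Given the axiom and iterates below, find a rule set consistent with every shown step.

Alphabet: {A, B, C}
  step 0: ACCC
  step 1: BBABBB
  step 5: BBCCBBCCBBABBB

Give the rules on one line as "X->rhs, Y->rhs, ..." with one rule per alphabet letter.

  step 0 ⇒ step 1: ACCC ⇒ BBA·B·B·B
    A ↦ BBA
    C ↦ B
    B ↦ C  (constrained at step 1)

A->BBA, B->C, C->B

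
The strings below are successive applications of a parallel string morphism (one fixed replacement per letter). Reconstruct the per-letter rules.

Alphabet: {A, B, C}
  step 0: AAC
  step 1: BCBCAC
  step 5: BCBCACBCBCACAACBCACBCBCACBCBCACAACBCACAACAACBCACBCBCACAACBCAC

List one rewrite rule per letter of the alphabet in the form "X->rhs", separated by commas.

A->BC, B->A, C->AC

  step 0 ⇒ step 1: AAC ⇒ BC·BC·AC
    A ↦ BC
    C ↦ AC
    B ↦ A  (constrained at step 1)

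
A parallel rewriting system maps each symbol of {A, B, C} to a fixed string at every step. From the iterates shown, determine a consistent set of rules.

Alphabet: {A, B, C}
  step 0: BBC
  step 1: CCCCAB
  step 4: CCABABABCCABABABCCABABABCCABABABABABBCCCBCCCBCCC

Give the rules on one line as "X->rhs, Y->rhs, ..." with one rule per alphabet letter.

A->BC, B->CC, C->AB

  step 0 ⇒ step 1: BBC ⇒ CC·CC·AB
    B ↦ CC
    C ↦ AB
    A ↦ BC  (constrained at step 1)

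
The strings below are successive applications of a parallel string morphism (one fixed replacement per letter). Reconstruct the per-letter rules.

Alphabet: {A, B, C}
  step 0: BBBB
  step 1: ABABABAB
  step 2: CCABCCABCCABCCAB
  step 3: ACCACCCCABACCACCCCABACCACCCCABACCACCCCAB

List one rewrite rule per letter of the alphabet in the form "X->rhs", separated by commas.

A->CC, B->AB, C->ACC

  step 2 ⇒ step 3: CCABCCABCCABCCAB ⇒ ACC·ACC·CC·AB·ACC·ACC·CC·AB·ACC·ACC·CC·AB·ACC·ACC·CC·AB
    A ↦ CC
    B ↦ AB
    C ↦ ACC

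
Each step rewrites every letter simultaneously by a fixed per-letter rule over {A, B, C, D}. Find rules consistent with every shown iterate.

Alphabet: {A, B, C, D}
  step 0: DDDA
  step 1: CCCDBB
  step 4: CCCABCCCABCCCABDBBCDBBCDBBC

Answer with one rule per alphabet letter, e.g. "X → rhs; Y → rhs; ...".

A->DBB, B->C, C->AB, D->C

  step 0 ⇒ step 1: DDDA ⇒ C·C·C·DBB
    A ↦ DBB
    D ↦ C
    B ↦ C  (constrained at step 1)
    C ↦ AB  (constrained at step 1)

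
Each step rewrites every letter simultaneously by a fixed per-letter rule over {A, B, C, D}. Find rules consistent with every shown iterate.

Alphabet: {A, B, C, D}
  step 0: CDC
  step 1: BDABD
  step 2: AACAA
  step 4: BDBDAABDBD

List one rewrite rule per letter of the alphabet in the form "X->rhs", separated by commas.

A->C, B->A, C->BD, D->A

  step 1 ⇒ step 2: BDABD ⇒ A·A·C·A·A
    A ↦ C
    B ↦ A
    D ↦ A
  step 0 ⇒ step 1: CDC ⇒ BD·A·BD
    C ↦ BD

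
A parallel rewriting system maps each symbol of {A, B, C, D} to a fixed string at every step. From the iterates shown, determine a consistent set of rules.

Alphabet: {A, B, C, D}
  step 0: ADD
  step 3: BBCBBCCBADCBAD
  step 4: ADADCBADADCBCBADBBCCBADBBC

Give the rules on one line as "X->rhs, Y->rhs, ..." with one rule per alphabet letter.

  step 3 ⇒ step 4: BBCBBCCBADCBAD ⇒ AD·AD·CB·AD·AD·CB·CB·AD·BB·C·CB·AD·BB·C
    A ↦ BB
    B ↦ AD
    C ↦ CB
    D ↦ C

A->BB, B->AD, C->CB, D->C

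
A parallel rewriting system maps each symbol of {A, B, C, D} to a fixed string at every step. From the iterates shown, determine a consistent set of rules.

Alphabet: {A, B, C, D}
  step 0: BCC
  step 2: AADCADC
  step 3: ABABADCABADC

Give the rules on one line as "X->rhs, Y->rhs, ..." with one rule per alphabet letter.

A->AB, B->D, C->DC, D->A

  step 2 ⇒ step 3: AADCADC ⇒ AB·AB·A·DC·AB·A·DC
    A ↦ AB
    C ↦ DC
    D ↦ A
    B ↦ D  (constrained at step 0)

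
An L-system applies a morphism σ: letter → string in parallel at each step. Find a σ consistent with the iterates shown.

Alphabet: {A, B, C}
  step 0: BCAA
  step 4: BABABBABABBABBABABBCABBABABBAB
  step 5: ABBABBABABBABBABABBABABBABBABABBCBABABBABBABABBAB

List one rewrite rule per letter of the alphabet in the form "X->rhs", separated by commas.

  step 4 ⇒ step 5: BABABBABABBABBABABBCABBABABBAB ⇒ AB·B·AB·B·AB·AB·B·AB·B·AB·AB·B·AB·AB·B·AB·B·AB·AB·BC·B·AB·AB·B·AB·B·AB·AB·B·AB
    A ↦ B
    B ↦ AB
    C ↦ BC

A->B, B->AB, C->BC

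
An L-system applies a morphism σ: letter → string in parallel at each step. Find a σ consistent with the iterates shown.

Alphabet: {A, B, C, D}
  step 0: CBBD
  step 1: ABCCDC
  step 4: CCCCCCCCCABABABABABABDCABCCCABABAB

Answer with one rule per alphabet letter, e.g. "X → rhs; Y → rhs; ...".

  step 0 ⇒ step 1: CBBD ⇒ AB·C·C·DC
    B ↦ C
    C ↦ AB
    D ↦ DC
    A ↦ CC  (constrained at step 1)

A->CC, B->C, C->AB, D->DC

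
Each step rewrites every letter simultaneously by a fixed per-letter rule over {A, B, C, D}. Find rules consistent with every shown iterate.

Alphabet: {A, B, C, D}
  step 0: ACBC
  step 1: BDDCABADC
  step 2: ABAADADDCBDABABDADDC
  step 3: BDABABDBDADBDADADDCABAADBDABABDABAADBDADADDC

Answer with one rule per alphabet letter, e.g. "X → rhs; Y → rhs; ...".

A->BD, B->ABA, C->DC, D->AD

  step 2 ⇒ step 3: ABAADADDCBDABABDADDC ⇒ BD·ABA·BD·BD·AD·BD·AD·AD·DC·ABA·AD·BD·ABA·BD·ABA·AD·BD·AD·AD·DC
    A ↦ BD
    B ↦ ABA
    C ↦ DC
    D ↦ AD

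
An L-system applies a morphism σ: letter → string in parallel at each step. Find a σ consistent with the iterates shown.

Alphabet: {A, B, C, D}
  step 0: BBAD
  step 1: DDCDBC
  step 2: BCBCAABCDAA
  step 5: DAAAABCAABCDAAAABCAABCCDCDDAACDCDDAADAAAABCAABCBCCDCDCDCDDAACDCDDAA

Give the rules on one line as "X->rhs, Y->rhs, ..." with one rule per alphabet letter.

A->CD, B->D, C->AA, D->BC

  step 1 ⇒ step 2: DDCDBC ⇒ BC·BC·AA·BC·D·AA
    B ↦ D
    C ↦ AA
    D ↦ BC
  step 0 ⇒ step 1: BBAD ⇒ D·D·CD·BC
    A ↦ CD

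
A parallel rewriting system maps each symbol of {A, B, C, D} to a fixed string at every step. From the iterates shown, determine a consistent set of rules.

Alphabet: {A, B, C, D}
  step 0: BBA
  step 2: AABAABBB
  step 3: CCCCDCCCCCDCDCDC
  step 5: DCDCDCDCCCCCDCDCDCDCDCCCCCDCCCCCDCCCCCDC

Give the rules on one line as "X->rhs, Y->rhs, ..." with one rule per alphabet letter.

A->CC, B->DC, C->B, D->AA

  step 2 ⇒ step 3: AABAABBB ⇒ CC·CC·DC·CC·CC·DC·DC·DC
    A ↦ CC
    B ↦ DC
    C ↦ B  (constrained at step 3)
    D ↦ AA  (constrained at step 3)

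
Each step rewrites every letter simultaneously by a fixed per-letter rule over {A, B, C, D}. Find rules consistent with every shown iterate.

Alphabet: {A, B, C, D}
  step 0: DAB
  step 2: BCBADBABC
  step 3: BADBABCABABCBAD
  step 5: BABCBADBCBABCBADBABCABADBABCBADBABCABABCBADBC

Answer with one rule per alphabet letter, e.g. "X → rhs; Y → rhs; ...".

A->BC, B->BA, C->D, D->A

  step 2 ⇒ step 3: BCBADBABC ⇒ BA·D·BA·BC·A·BA·BC·BA·D
    A ↦ BC
    B ↦ BA
    C ↦ D
    D ↦ A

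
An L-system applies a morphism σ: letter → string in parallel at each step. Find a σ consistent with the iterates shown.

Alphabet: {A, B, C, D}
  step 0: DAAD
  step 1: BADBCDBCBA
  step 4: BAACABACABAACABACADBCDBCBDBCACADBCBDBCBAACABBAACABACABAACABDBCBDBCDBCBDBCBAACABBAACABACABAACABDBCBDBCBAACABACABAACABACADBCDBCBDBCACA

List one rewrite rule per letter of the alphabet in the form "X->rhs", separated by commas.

  step 0 ⇒ step 1: DAAD ⇒ BA·DBC·DBC·BA
    A ↦ DBC
    D ↦ BA
    B ↦ ACA  (constrained at step 1)
    C ↦ B  (constrained at step 1)

A->DBC, B->ACA, C->B, D->BA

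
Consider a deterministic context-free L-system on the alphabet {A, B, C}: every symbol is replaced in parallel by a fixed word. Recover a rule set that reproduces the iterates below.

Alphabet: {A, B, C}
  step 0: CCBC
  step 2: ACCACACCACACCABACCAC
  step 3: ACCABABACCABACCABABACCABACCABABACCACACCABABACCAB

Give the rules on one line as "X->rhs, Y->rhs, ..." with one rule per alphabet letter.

  step 2 ⇒ step 3: ACCACACCACACCABACCAC ⇒ ACC·AB·AB·ACC·AB·ACC·AB·AB·ACC·AB·ACC·AB·AB·ACC·AC·ACC·AB·AB·ACC·AB
    A ↦ ACC
    B ↦ AC
    C ↦ AB

A->ACC, B->AC, C->AB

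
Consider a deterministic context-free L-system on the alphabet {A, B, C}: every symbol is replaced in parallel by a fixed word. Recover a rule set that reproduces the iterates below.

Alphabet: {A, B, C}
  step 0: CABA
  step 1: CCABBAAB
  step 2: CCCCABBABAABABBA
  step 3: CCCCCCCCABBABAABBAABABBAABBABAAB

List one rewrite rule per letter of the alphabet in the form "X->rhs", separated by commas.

  step 2 ⇒ step 3: CCCCABBABAABABBA ⇒ CC·CC·CC·CC·AB·BA·BA·AB·BA·AB·AB·BA·AB·BA·BA·AB
    A ↦ AB
    B ↦ BA
    C ↦ CC

A->AB, B->BA, C->CC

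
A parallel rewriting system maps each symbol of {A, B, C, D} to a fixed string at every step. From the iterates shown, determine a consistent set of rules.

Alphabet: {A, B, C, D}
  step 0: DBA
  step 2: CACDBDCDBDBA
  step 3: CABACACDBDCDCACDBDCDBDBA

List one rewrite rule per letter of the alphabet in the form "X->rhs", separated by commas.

A->BA, B->BD, C->CA, D->CD

  step 2 ⇒ step 3: CACDBDCDBDBA ⇒ CA·BA·CA·CD·BD·CD·CA·CD·BD·CD·BD·BA
    A ↦ BA
    B ↦ BD
    C ↦ CA
    D ↦ CD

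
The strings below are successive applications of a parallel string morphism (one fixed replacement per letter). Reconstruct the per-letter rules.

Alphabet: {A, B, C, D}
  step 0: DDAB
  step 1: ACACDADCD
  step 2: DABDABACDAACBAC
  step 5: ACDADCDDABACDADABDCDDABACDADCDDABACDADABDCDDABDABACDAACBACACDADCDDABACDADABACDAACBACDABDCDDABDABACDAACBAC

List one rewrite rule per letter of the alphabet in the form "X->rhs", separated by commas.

  step 1 ⇒ step 2: ACACDADCD ⇒ DA·B·DA·B·AC·DA·AC·B·AC
    A ↦ DA
    C ↦ B
    D ↦ AC
  step 0 ⇒ step 1: DDAB ⇒ AC·AC·DA·DCD
    B ↦ DCD

A->DA, B->DCD, C->B, D->AC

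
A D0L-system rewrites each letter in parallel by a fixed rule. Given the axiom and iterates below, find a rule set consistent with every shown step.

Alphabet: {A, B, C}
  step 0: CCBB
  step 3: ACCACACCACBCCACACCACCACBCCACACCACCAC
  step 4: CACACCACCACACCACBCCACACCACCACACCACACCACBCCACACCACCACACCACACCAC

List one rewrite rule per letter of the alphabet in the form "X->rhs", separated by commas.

A->C, B->BCC, C->AC

  step 3 ⇒ step 4: ACCACACCACBCCACACCACCACBCCACACCACCAC ⇒ C·AC·AC·C·AC·C·AC·AC·C·AC·BCC·AC·AC·C·AC·C·AC·AC·C·AC·AC·C·AC·BCC·AC·AC·C·AC·C·AC·AC·C·AC·AC·C·AC
    A ↦ C
    B ↦ BCC
    C ↦ AC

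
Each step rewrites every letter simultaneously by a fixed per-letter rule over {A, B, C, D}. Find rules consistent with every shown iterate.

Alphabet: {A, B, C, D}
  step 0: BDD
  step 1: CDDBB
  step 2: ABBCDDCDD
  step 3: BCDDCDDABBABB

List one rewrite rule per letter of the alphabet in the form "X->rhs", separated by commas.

  step 2 ⇒ step 3: ABBCDDCDD ⇒ B·CDD·CDD·A·B·B·A·B·B
    A ↦ B
    B ↦ CDD
    C ↦ A
    D ↦ B

A->B, B->CDD, C->A, D->B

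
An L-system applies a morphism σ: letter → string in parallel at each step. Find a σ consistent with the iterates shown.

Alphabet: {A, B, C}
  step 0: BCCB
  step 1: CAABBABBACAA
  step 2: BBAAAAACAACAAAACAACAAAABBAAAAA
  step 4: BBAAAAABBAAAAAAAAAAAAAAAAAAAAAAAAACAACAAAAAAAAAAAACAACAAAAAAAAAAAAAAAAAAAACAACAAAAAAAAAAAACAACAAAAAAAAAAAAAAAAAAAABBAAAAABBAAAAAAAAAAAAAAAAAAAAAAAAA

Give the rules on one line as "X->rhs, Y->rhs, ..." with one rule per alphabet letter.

A->AA, B->CAA, C->BBA

  step 1 ⇒ step 2: CAABBABBACAA ⇒ BBA·AA·AA·CAA·CAA·AA·CAA·CAA·AA·BBA·AA·AA
    A ↦ AA
    B ↦ CAA
    C ↦ BBA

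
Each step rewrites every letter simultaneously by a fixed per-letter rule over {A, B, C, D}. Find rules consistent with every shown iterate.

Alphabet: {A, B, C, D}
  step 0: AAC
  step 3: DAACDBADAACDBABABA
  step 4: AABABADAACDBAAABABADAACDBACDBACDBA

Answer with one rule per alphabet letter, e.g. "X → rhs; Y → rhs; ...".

  step 3 ⇒ step 4: DAACDBADAACDBABABA ⇒ AA·BA·BA·D·AA·CD·BA·AA·BA·BA·D·AA·CD·BA·CD·BA·CD·BA
    A ↦ BA
    B ↦ CD
    C ↦ D
    D ↦ AA

A->BA, B->CD, C->D, D->AA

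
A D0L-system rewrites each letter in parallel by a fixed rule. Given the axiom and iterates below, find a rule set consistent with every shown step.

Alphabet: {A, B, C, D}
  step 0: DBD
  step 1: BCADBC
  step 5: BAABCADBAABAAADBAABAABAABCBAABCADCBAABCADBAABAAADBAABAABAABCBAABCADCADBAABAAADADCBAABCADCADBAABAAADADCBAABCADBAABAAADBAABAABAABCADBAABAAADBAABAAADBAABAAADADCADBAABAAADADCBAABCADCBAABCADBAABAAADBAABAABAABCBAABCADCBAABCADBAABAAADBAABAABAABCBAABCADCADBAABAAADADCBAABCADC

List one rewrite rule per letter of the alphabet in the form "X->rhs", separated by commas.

A->BAA, B->AD, C->ADC, D->BC

  step 0 ⇒ step 1: DBD ⇒ BC·AD·BC
    B ↦ AD
    D ↦ BC
    A ↦ BAA  (constrained at step 1)
    C ↦ ADC  (constrained at step 1)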